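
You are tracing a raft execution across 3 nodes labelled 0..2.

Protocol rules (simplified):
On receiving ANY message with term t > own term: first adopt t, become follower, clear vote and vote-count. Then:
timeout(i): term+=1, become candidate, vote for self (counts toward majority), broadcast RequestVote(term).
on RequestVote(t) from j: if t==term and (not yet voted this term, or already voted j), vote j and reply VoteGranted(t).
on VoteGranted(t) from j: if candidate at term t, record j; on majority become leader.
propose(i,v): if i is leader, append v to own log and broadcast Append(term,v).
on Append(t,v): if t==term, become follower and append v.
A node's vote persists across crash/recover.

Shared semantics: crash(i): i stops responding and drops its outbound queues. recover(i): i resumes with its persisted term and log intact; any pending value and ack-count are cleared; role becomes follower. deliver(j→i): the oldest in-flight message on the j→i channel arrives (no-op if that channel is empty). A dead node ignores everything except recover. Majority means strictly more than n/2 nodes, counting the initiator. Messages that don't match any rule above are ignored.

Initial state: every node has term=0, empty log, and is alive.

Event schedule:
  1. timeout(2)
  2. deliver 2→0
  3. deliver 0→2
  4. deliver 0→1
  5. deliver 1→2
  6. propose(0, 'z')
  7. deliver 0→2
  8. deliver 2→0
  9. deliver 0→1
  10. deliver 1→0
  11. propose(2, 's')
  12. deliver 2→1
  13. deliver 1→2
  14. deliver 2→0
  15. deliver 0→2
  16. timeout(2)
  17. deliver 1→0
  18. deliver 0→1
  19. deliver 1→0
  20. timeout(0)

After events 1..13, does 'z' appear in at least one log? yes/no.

no

after 1 — timeout(2): n2:cand/t1/[-]
after 2 — deliver 2→0: n0:foll/t1/[-]
after 3 — deliver 0→2: n2:lead/t1/[-]
after 4 — deliver 0→1: ·
after 5 — deliver 1→2: ·
after 6 — propose(0,'z'): ·
after 7 — deliver 0→2: ·
after 8 — deliver 2→0: ·
after 9 — deliver 0→1: ·
after 10 — deliver 1→0: ·
after 11 — propose(2,'s'): n2:lead/t1/[s]
after 12 — deliver 2→1: n1:foll/t1/[-]
after 13 — deliver 1→2: ·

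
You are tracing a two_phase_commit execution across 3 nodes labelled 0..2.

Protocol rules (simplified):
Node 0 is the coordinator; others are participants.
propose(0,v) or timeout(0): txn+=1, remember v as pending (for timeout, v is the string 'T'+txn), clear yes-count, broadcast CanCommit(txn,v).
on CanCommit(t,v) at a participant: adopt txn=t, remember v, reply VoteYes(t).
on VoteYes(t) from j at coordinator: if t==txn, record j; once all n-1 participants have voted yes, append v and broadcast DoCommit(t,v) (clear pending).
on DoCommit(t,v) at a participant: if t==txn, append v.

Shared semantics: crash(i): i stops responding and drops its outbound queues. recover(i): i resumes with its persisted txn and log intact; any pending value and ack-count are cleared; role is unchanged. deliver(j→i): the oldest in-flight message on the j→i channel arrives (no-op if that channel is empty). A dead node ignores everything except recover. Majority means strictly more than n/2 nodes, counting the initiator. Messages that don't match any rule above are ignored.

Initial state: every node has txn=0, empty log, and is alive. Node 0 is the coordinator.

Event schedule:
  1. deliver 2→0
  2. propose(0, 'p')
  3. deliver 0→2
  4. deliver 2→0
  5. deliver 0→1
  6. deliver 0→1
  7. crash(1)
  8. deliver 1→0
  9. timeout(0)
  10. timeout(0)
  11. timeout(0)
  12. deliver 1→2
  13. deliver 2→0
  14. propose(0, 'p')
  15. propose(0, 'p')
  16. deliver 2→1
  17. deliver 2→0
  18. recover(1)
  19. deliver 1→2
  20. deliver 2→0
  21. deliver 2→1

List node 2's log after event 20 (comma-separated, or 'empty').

[1] deliver 2→0 → ∅
[2] propose(0,'p') → N0(coor t1 [-])
[3] deliver 0→2 → N2(part t1 [-])
[4] deliver 2→0 → ∅
[5] deliver 0→1 → N1(part t1 [-])
[6] deliver 0→1 → ∅
[7] crash(1) → N1(✗part t1 [-])
[8] deliver 1→0 → ∅
[9] timeout(0) → N0(coor t2 [-])
[10] timeout(0) → N0(coor t3 [-])
[11] timeout(0) → N0(coor t4 [-])
[12] deliver 1→2 → ∅
[13] deliver 2→0 → ∅
[14] propose(0,'p') → N0(coor t5 [-])
[15] propose(0,'p') → N0(coor t6 [-])
[16] deliver 2→1 → ∅
[17] deliver 2→0 → ∅
[18] recover(1) → N1(part t1 [-])
[19] deliver 1→2 → ∅
[20] deliver 2→0 → ∅

empty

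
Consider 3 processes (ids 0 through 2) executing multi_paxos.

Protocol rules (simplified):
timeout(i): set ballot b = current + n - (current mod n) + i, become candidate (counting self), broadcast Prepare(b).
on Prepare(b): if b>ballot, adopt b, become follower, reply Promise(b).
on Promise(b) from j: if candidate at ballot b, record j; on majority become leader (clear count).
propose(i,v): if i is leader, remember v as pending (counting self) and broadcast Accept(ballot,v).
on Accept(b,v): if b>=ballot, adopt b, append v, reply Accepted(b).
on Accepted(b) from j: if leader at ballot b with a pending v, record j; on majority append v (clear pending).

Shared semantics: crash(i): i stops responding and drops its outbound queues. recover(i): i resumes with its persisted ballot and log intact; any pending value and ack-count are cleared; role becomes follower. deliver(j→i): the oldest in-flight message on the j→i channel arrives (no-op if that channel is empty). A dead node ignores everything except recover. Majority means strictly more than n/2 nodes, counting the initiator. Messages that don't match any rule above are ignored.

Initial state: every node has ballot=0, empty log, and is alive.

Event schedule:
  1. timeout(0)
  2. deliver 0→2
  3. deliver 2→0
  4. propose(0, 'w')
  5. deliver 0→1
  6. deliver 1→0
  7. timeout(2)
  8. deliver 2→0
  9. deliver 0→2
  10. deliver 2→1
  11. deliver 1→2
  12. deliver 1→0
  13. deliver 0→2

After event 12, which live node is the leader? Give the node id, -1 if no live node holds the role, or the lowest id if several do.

[1] timeout(0) → N0(cand b3 [-])
[2] deliver 0→2 → N2(foll b3 [-])
[3] deliver 2→0 → N0(lead b3 [-])
[4] propose(0,'w') → ∅
[5] deliver 0→1 → N1(foll b3 [-])
[6] deliver 1→0 → ∅
[7] timeout(2) → N2(cand b8 [-])
[8] deliver 2→0 → N0(foll b8 [-])
[9] deliver 0→2 → ∅
[10] deliver 2→1 → N1(foll b8 [-])
[11] deliver 1→2 → N2(lead b8 [-])
[12] deliver 1→0 → ∅

2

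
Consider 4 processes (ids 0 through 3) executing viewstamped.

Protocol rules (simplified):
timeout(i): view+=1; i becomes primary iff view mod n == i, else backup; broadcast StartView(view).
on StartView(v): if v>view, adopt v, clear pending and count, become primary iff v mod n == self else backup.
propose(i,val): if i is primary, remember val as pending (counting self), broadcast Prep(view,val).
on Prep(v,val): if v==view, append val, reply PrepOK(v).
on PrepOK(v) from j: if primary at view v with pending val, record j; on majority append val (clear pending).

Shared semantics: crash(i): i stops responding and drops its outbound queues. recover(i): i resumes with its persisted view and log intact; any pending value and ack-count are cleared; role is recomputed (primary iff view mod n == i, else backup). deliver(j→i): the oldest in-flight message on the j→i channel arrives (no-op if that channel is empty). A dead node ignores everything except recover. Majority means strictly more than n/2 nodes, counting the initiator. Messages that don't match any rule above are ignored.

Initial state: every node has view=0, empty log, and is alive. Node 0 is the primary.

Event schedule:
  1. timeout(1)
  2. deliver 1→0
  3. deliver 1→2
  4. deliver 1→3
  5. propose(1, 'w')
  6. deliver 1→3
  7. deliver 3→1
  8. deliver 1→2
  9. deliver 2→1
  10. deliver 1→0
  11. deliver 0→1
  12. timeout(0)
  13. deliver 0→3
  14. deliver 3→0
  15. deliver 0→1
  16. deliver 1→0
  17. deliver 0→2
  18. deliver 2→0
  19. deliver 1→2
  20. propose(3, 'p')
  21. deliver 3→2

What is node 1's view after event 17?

2

after 1 — timeout(1): n1:prim/v1/[-]
after 2 — deliver 1→0: n0:back/v1/[-]
after 3 — deliver 1→2: n2:back/v1/[-]
after 4 — deliver 1→3: n3:back/v1/[-]
after 5 — propose(1,'w'): ·
after 6 — deliver 1→3: n3:back/v1/[w]
after 7 — deliver 3→1: ·
after 8 — deliver 1→2: n2:back/v1/[w]
after 9 — deliver 2→1: n1:prim/v1/[w]
after 10 — deliver 1→0: n0:back/v1/[w]
after 11 — deliver 0→1: ·
after 12 — timeout(0): n0:back/v2/[w]
after 13 — deliver 0→3: n3:back/v2/[w]
after 14 — deliver 3→0: ·
after 15 — deliver 0→1: n1:back/v2/[w]
after 16 — deliver 1→0: ·
after 17 — deliver 0→2: n2:prim/v2/[w]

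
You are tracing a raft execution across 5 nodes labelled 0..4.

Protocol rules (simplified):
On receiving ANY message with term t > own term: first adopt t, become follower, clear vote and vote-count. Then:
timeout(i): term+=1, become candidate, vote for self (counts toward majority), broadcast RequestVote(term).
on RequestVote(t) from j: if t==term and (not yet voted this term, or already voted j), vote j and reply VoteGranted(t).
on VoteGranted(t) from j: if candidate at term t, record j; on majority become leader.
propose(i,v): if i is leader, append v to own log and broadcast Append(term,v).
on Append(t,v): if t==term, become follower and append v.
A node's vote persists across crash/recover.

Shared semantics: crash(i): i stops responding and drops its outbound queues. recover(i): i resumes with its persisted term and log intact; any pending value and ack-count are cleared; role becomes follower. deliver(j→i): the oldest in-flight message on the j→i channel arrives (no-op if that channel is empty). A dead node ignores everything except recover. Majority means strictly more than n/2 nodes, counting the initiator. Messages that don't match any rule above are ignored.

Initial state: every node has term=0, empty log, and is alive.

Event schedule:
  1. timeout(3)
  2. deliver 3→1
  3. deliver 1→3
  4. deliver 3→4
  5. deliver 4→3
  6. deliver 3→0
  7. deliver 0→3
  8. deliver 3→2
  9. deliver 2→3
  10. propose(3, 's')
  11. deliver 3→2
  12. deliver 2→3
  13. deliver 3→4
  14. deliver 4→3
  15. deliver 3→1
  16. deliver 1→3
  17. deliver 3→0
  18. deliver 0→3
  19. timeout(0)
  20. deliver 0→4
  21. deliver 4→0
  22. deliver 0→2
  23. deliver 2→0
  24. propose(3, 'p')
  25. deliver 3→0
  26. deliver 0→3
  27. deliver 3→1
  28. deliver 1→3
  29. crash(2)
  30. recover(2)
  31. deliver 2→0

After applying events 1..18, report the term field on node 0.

1

step 1 timeout(3): 3={cand,t=1,log=-}
step 2 deliver 3→1: 1={foll,t=1,log=-}
step 3 deliver 1→3: —
step 4 deliver 3→4: 4={foll,t=1,log=-}
step 5 deliver 4→3: 3={lead,t=1,log=-}
step 6 deliver 3→0: 0={foll,t=1,log=-}
step 7 deliver 0→3: —
step 8 deliver 3→2: 2={foll,t=1,log=-}
step 9 deliver 2→3: —
step 10 propose(3,'s'): 3={lead,t=1,log=s}
step 11 deliver 3→2: 2={foll,t=1,log=s}
step 12 deliver 2→3: —
step 13 deliver 3→4: 4={foll,t=1,log=s}
step 14 deliver 4→3: —
step 15 deliver 3→1: 1={foll,t=1,log=s}
step 16 deliver 1→3: —
step 17 deliver 3→0: 0={foll,t=1,log=s}
step 18 deliver 0→3: —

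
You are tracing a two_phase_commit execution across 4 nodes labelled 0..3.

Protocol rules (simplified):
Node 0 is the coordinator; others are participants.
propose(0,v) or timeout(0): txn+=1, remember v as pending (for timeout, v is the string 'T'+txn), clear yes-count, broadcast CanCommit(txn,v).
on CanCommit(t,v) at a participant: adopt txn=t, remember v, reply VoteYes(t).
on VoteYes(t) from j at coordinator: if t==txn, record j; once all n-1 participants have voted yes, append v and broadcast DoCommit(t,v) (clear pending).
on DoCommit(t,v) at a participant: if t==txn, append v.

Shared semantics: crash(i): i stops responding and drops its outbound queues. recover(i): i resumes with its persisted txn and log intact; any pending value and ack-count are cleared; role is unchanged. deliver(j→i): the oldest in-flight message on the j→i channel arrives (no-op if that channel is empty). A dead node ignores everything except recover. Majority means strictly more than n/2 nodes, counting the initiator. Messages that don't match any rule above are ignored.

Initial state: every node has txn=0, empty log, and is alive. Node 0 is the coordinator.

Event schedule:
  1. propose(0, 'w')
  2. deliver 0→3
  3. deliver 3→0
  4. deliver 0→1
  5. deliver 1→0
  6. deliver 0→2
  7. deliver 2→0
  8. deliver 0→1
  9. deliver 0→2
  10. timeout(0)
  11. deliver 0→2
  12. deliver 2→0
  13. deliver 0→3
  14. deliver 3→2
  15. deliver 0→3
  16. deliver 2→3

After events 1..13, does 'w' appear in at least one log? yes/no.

1. propose(0,'w'):  <0:coor t1 ->
2. deliver 0→3:  <3:part t1 ->
3. deliver 3→0:  nop
4. deliver 0→1:  <1:part t1 ->
5. deliver 1→0:  nop
6. deliver 0→2:  <2:part t1 ->
7. deliver 2→0:  <0:coor t1 w>
8. deliver 0→1:  <1:part t1 w>
9. deliver 0→2:  <2:part t1 w>
10. timeout(0):  <0:coor t2 w>
11. deliver 0→2:  <2:part t2 w>
12. deliver 2→0:  nop
13. deliver 0→3:  <3:part t1 w>

yes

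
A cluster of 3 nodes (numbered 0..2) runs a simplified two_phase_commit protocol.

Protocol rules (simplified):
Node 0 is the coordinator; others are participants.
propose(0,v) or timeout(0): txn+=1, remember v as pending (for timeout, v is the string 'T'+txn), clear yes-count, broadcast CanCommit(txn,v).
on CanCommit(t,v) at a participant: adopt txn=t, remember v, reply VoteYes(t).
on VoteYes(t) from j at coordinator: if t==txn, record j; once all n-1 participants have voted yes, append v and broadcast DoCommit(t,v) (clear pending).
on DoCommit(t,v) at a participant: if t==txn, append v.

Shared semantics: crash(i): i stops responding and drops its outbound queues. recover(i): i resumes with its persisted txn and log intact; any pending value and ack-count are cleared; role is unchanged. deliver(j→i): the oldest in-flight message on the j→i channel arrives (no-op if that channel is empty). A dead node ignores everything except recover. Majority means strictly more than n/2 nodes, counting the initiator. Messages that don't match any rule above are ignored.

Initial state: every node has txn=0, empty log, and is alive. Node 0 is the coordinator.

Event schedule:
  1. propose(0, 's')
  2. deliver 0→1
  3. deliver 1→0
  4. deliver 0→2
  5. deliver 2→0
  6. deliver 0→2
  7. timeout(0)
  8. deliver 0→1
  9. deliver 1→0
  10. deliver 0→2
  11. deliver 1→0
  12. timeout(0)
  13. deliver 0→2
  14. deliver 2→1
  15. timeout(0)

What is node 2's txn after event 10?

2

step 1 propose(0,'s'): 0={coor,t=1,log=-}
step 2 deliver 0→1: 1={part,t=1,log=-}
step 3 deliver 1→0: —
step 4 deliver 0→2: 2={part,t=1,log=-}
step 5 deliver 2→0: 0={coor,t=1,log=s}
step 6 deliver 0→2: 2={part,t=1,log=s}
step 7 timeout(0): 0={coor,t=2,log=s}
step 8 deliver 0→1: 1={part,t=1,log=s}
step 9 deliver 1→0: —
step 10 deliver 0→2: 2={part,t=2,log=s}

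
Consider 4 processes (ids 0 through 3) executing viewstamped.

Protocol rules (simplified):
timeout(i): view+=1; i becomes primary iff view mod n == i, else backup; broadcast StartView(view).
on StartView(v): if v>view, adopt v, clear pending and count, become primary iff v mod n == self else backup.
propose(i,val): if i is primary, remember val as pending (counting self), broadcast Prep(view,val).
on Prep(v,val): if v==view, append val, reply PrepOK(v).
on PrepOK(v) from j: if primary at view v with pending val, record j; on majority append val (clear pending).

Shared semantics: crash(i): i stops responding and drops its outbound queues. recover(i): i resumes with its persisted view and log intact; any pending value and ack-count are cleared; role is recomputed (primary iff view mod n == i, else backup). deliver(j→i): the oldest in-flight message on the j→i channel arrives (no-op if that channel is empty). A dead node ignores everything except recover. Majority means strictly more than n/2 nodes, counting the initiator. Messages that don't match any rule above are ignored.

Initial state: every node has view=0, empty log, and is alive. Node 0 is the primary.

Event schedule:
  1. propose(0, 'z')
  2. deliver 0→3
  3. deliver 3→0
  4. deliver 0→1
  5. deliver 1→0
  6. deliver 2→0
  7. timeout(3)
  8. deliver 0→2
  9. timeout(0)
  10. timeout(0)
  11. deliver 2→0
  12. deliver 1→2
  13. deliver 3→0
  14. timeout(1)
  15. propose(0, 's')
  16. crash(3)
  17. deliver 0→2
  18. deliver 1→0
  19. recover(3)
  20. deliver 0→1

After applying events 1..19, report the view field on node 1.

1

[1] propose(0,'z') → ∅
[2] deliver 0→3 → N3(back v0 [z])
[3] deliver 3→0 → ∅
[4] deliver 0→1 → N1(back v0 [z])
[5] deliver 1→0 → N0(prim v0 [z])
[6] deliver 2→0 → ∅
[7] timeout(3) → N3(back v1 [z])
[8] deliver 0→2 → N2(back v0 [z])
[9] timeout(0) → N0(back v1 [z])
[10] timeout(0) → N0(back v2 [z])
[11] deliver 2→0 → ∅
[12] deliver 1→2 → ∅
[13] deliver 3→0 → ∅
[14] timeout(1) → N1(prim v1 [z])
[15] propose(0,'s') → ∅
[16] crash(3) → N3(✗back v1 [z])
[17] deliver 0→2 → N2(back v1 [z])
[18] deliver 1→0 → ∅
[19] recover(3) → N3(back v1 [z])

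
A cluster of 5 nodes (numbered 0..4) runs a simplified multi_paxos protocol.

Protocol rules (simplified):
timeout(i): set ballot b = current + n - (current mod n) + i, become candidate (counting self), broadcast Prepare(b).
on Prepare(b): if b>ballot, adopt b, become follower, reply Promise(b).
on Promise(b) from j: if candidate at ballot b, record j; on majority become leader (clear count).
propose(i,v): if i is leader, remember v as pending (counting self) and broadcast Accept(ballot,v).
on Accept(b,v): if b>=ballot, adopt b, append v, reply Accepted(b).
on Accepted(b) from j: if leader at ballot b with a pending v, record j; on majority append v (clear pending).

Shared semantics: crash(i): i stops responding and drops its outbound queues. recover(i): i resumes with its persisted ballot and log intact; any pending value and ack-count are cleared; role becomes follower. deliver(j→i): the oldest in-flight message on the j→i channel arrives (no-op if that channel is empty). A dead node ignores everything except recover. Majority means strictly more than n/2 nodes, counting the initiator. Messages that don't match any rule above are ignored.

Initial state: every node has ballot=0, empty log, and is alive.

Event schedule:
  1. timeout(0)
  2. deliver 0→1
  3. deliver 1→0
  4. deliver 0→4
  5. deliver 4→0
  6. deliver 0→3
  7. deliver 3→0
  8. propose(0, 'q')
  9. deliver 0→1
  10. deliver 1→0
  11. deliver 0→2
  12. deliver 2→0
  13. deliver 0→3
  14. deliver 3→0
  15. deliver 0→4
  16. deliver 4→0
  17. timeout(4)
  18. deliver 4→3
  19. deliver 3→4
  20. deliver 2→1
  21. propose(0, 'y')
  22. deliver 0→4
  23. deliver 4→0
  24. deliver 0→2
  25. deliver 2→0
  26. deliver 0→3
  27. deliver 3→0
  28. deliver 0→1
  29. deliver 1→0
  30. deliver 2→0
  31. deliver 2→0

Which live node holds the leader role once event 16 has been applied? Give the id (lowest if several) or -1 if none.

0

1. timeout(0):  <0:cand b5 ->
2. deliver 0→1:  <1:foll b5 ->
3. deliver 1→0:  nop
4. deliver 0→4:  <4:foll b5 ->
5. deliver 4→0:  <0:lead b5 ->
6. deliver 0→3:  <3:foll b5 ->
7. deliver 3→0:  nop
8. propose(0,'q'):  nop
9. deliver 0→1:  <1:foll b5 q>
10. deliver 1→0:  nop
11. deliver 0→2:  <2:foll b5 ->
12. deliver 2→0:  nop
13. deliver 0→3:  <3:foll b5 q>
14. deliver 3→0:  <0:lead b5 q>
15. deliver 0→4:  <4:foll b5 q>
16. deliver 4→0:  nop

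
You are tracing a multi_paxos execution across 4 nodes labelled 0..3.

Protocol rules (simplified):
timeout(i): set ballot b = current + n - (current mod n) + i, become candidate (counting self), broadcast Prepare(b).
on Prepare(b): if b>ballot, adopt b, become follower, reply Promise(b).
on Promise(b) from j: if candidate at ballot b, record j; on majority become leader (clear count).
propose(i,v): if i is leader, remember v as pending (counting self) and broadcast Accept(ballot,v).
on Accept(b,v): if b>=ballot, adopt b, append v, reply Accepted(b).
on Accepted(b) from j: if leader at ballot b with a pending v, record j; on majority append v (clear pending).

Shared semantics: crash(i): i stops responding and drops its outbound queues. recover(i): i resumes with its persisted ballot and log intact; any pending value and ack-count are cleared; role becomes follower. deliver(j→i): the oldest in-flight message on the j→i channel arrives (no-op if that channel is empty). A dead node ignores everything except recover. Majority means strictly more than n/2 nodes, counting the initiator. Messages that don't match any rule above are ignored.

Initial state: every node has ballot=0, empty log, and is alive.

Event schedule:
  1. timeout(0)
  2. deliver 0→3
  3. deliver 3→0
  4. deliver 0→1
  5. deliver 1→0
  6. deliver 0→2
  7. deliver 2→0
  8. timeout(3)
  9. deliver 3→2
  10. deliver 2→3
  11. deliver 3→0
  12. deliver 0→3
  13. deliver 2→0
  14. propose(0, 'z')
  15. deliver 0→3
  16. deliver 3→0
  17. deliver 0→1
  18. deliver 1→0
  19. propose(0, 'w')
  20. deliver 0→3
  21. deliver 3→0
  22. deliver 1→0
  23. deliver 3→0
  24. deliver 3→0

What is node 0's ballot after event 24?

after 1 — timeout(0): n0:cand/b4/[-]
after 2 — deliver 0→3: n3:foll/b4/[-]
after 3 — deliver 3→0: ·
after 4 — deliver 0→1: n1:foll/b4/[-]
after 5 — deliver 1→0: n0:lead/b4/[-]
after 6 — deliver 0→2: n2:foll/b4/[-]
after 7 — deliver 2→0: ·
after 8 — timeout(3): n3:cand/b11/[-]
after 9 — deliver 3→2: n2:foll/b11/[-]
after 10 — deliver 2→3: ·
after 11 — deliver 3→0: n0:foll/b11/[-]
after 12 — deliver 0→3: n3:lead/b11/[-]
after 13 — deliver 2→0: ·
after 14 — propose(0,'z'): ·
after 15 — deliver 0→3: ·
after 16 — deliver 3→0: ·
after 17 — deliver 0→1: ·
after 18 — deliver 1→0: ·
after 19 — propose(0,'w'): ·
after 20 — deliver 0→3: ·
after 21 — deliver 3→0: ·
after 22 — deliver 1→0: ·
after 23 — deliver 3→0: ·
after 24 — deliver 3→0: ·

11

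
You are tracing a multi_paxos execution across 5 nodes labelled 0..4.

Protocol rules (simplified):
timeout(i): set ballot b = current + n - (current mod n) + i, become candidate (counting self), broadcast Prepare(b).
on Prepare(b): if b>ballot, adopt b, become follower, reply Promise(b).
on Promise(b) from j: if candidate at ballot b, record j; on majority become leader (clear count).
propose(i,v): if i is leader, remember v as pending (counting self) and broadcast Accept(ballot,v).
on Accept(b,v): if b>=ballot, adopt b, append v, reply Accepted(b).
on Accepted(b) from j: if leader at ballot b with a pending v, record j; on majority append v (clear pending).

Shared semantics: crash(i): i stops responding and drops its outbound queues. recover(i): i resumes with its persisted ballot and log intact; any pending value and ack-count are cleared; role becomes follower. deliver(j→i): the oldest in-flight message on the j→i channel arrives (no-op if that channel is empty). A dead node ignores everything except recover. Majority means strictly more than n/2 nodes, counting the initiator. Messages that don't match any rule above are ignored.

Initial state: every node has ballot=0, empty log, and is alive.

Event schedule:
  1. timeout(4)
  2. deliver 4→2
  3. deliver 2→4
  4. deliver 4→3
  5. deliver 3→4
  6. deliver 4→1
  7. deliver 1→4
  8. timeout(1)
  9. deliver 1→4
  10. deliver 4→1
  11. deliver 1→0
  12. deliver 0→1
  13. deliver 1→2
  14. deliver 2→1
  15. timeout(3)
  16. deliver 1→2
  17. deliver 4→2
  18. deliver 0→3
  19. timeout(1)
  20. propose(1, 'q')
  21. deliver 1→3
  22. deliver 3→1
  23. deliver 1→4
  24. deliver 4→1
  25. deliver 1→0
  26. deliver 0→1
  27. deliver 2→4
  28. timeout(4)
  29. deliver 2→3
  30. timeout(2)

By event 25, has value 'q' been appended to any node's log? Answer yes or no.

no

[1] timeout(4) → N4(cand b9 [-])
[2] deliver 4→2 → N2(foll b9 [-])
[3] deliver 2→4 → ∅
[4] deliver 4→3 → N3(foll b9 [-])
[5] deliver 3→4 → N4(lead b9 [-])
[6] deliver 4→1 → N1(foll b9 [-])
[7] deliver 1→4 → ∅
[8] timeout(1) → N1(cand b11 [-])
[9] deliver 1→4 → N4(foll b11 [-])
[10] deliver 4→1 → ∅
[11] deliver 1→0 → N0(foll b11 [-])
[12] deliver 0→1 → N1(lead b11 [-])
[13] deliver 1→2 → N2(foll b11 [-])
[14] deliver 2→1 → ∅
[15] timeout(3) → N3(cand b13 [-])
[16] deliver 1→2 → ∅
[17] deliver 4→2 → ∅
[18] deliver 0→3 → ∅
[19] timeout(1) → N1(cand b16 [-])
[20] propose(1,'q') → ∅
[21] deliver 1→3 → ∅
[22] deliver 3→1 → ∅
[23] deliver 1→4 → N4(foll b16 [-])
[24] deliver 4→1 → ∅
[25] deliver 1→0 → N0(foll b16 [-])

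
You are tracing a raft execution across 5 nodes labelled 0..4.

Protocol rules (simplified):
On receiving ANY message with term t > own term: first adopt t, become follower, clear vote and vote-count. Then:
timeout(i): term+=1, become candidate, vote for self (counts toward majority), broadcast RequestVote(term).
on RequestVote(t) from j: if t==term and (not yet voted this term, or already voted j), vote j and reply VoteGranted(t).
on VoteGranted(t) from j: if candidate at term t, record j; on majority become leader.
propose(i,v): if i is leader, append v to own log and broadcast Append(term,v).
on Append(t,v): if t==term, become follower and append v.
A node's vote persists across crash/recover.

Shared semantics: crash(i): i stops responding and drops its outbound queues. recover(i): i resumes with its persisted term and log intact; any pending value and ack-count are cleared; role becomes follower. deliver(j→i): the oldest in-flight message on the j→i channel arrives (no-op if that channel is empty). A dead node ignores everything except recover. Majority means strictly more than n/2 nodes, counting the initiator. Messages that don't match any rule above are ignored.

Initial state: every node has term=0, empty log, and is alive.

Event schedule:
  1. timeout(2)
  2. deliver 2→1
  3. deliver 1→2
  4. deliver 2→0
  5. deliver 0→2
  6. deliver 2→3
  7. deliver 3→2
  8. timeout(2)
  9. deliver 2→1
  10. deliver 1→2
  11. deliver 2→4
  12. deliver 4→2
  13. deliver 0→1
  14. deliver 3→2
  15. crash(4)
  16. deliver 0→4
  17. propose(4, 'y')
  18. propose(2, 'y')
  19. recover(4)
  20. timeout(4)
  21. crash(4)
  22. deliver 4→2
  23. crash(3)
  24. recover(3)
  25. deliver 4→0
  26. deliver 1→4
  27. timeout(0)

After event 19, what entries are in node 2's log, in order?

after 1 — timeout(2): n2:cand/t1/[-]
after 2 — deliver 2→1: n1:foll/t1/[-]
after 3 — deliver 1→2: ·
after 4 — deliver 2→0: n0:foll/t1/[-]
after 5 — deliver 0→2: n2:lead/t1/[-]
after 6 — deliver 2→3: n3:foll/t1/[-]
after 7 — deliver 3→2: ·
after 8 — timeout(2): n2:cand/t2/[-]
after 9 — deliver 2→1: n1:foll/t2/[-]
after 10 — deliver 1→2: ·
after 11 — deliver 2→4: n4:foll/t1/[-]
after 12 — deliver 4→2: ·
after 13 — deliver 0→1: ·
after 14 — deliver 3→2: ·
after 15 — crash(4): n4:✗foll/t1/[-]
after 16 — deliver 0→4: ·
after 17 — propose(4,'y'): ·
after 18 — propose(2,'y'): ·
after 19 — recover(4): n4:foll/t1/[-]

empty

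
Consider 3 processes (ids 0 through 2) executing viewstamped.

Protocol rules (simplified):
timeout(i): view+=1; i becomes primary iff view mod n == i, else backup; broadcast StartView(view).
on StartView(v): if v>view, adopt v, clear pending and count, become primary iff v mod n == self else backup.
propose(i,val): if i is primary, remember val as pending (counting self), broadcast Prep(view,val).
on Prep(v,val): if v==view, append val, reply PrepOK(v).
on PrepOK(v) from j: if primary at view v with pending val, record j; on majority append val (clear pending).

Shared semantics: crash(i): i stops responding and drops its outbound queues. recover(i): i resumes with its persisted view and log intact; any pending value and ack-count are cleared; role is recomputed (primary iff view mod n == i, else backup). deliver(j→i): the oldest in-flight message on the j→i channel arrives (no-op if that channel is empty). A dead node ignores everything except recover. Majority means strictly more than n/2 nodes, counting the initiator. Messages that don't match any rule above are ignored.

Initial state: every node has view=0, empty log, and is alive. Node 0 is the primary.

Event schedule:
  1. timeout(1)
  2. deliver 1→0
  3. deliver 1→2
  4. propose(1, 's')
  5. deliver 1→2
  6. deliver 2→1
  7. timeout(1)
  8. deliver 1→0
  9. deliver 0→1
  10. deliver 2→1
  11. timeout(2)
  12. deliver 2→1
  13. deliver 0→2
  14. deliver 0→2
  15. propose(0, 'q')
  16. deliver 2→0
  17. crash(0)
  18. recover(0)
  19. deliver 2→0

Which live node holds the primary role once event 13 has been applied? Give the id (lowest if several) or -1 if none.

2

step 1 timeout(1): 1={prim,v=1,log=-}
step 2 deliver 1→0: 0={back,v=1,log=-}
step 3 deliver 1→2: 2={back,v=1,log=-}
step 4 propose(1,'s'): —
step 5 deliver 1→2: 2={back,v=1,log=s}
step 6 deliver 2→1: 1={prim,v=1,log=s}
step 7 timeout(1): 1={back,v=2,log=s}
step 8 deliver 1→0: 0={back,v=1,log=s}
step 9 deliver 0→1: —
step 10 deliver 2→1: —
step 11 timeout(2): 2={prim,v=2,log=s}
step 12 deliver 2→1: —
step 13 deliver 0→2: —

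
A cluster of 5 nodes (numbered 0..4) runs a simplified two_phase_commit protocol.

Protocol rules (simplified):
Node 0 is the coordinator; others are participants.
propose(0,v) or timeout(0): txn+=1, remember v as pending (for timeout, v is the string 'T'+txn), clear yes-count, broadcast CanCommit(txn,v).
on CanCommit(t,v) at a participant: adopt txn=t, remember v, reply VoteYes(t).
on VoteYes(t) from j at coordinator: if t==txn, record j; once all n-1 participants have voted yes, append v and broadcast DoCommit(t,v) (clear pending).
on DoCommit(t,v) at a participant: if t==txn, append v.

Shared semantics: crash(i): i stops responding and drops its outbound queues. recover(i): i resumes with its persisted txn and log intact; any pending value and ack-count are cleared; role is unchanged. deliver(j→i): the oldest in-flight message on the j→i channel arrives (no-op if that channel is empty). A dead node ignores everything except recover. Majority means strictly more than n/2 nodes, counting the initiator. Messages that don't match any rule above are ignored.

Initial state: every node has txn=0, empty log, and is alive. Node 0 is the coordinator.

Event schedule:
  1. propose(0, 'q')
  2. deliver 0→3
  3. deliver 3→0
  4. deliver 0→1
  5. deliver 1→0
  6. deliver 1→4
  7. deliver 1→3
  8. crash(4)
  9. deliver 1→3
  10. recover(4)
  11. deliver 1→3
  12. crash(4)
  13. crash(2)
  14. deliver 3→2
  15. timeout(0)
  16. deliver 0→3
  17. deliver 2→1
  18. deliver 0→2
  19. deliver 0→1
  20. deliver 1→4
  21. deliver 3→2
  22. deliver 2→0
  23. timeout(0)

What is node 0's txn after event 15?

step 1 propose(0,'q'): 0={coor,t=1,log=-}
step 2 deliver 0→3: 3={part,t=1,log=-}
step 3 deliver 3→0: —
step 4 deliver 0→1: 1={part,t=1,log=-}
step 5 deliver 1→0: —
step 6 deliver 1→4: —
step 7 deliver 1→3: —
step 8 crash(4): 4={✗part,t=0,log=-}
step 9 deliver 1→3: —
step 10 recover(4): 4={part,t=0,log=-}
step 11 deliver 1→3: —
step 12 crash(4): 4={✗part,t=0,log=-}
step 13 crash(2): 2={✗part,t=0,log=-}
step 14 deliver 3→2: —
step 15 timeout(0): 0={coor,t=2,log=-}

2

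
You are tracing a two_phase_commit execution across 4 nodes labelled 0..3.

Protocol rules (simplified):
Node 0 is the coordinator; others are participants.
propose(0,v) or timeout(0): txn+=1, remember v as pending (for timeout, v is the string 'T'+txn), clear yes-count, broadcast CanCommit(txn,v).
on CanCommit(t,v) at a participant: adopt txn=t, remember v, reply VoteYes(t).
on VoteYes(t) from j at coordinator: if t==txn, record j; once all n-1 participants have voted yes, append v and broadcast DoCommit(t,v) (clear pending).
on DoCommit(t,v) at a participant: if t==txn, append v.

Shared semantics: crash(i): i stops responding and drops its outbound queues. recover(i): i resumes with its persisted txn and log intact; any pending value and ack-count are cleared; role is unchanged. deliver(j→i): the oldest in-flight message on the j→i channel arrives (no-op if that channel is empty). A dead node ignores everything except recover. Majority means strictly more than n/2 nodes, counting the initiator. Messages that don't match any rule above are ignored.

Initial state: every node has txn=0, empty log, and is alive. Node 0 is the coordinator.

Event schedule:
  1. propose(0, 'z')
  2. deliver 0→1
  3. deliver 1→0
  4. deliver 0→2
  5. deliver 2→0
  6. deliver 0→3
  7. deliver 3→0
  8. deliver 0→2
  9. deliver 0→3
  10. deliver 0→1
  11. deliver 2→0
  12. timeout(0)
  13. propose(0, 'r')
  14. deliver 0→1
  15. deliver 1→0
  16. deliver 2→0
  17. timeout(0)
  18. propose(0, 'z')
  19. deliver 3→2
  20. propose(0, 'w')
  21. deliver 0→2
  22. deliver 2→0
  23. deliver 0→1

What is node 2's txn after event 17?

step 1 propose(0,'z'): 0={coor,t=1,log=-}
step 2 deliver 0→1: 1={part,t=1,log=-}
step 3 deliver 1→0: —
step 4 deliver 0→2: 2={part,t=1,log=-}
step 5 deliver 2→0: —
step 6 deliver 0→3: 3={part,t=1,log=-}
step 7 deliver 3→0: 0={coor,t=1,log=z}
step 8 deliver 0→2: 2={part,t=1,log=z}
step 9 deliver 0→3: 3={part,t=1,log=z}
step 10 deliver 0→1: 1={part,t=1,log=z}
step 11 deliver 2→0: —
step 12 timeout(0): 0={coor,t=2,log=z}
step 13 propose(0,'r'): 0={coor,t=3,log=z}
step 14 deliver 0→1: 1={part,t=2,log=z}
step 15 deliver 1→0: —
step 16 deliver 2→0: —
step 17 timeout(0): 0={coor,t=4,log=z}

1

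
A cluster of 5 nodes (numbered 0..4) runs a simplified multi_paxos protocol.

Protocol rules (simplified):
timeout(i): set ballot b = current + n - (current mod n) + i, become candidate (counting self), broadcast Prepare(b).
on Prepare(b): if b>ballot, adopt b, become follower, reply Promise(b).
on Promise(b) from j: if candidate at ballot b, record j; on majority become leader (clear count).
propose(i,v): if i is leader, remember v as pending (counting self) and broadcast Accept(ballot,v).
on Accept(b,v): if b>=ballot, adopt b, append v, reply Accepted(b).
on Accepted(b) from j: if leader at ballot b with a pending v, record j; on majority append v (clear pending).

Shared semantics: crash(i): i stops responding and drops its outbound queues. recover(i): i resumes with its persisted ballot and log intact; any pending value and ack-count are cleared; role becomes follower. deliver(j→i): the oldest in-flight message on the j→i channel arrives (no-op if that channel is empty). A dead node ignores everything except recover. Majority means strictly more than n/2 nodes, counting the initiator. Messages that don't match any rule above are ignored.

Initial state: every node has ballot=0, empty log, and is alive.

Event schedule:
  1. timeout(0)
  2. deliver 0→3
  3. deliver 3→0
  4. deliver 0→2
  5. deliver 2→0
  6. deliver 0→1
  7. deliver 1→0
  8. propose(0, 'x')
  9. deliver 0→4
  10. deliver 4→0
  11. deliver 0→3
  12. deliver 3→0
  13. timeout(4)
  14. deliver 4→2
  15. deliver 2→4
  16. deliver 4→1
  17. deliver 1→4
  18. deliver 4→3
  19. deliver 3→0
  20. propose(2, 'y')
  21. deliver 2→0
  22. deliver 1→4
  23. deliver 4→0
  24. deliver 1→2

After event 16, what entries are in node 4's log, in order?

empty

1. timeout(0):  <0:cand b5 ->
2. deliver 0→3:  <3:foll b5 ->
3. deliver 3→0:  nop
4. deliver 0→2:  <2:foll b5 ->
5. deliver 2→0:  <0:lead b5 ->
6. deliver 0→1:  <1:foll b5 ->
7. deliver 1→0:  nop
8. propose(0,'x'):  nop
9. deliver 0→4:  <4:foll b5 ->
10. deliver 4→0:  nop
11. deliver 0→3:  <3:foll b5 x>
12. deliver 3→0:  nop
13. timeout(4):  <4:cand b14 ->
14. deliver 4→2:  <2:foll b14 ->
15. deliver 2→4:  nop
16. deliver 4→1:  <1:foll b14 ->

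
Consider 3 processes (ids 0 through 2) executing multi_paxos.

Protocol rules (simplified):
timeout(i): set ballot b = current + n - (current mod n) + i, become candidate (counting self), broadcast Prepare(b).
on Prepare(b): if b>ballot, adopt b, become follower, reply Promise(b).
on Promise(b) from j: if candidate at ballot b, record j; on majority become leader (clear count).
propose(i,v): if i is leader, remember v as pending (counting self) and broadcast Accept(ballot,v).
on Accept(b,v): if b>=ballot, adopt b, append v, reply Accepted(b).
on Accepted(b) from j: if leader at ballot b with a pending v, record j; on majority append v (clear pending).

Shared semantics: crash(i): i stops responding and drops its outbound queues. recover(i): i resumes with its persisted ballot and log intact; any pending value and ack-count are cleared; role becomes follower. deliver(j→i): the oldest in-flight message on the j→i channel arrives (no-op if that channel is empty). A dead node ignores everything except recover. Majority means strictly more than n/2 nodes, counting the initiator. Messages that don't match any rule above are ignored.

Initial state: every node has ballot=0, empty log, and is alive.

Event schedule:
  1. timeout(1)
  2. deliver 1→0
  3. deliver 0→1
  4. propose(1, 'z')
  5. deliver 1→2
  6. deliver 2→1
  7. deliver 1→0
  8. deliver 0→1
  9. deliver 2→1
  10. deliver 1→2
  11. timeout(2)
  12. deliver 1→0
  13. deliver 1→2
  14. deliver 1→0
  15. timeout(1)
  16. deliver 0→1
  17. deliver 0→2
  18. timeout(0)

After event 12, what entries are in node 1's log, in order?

z

[1] timeout(1) → N1(cand b4 [-])
[2] deliver 1→0 → N0(foll b4 [-])
[3] deliver 0→1 → N1(lead b4 [-])
[4] propose(1,'z') → ∅
[5] deliver 1→2 → N2(foll b4 [-])
[6] deliver 2→1 → ∅
[7] deliver 1→0 → N0(foll b4 [z])
[8] deliver 0→1 → N1(lead b4 [z])
[9] deliver 2→1 → ∅
[10] deliver 1→2 → N2(foll b4 [z])
[11] timeout(2) → N2(cand b8 [z])
[12] deliver 1→0 → ∅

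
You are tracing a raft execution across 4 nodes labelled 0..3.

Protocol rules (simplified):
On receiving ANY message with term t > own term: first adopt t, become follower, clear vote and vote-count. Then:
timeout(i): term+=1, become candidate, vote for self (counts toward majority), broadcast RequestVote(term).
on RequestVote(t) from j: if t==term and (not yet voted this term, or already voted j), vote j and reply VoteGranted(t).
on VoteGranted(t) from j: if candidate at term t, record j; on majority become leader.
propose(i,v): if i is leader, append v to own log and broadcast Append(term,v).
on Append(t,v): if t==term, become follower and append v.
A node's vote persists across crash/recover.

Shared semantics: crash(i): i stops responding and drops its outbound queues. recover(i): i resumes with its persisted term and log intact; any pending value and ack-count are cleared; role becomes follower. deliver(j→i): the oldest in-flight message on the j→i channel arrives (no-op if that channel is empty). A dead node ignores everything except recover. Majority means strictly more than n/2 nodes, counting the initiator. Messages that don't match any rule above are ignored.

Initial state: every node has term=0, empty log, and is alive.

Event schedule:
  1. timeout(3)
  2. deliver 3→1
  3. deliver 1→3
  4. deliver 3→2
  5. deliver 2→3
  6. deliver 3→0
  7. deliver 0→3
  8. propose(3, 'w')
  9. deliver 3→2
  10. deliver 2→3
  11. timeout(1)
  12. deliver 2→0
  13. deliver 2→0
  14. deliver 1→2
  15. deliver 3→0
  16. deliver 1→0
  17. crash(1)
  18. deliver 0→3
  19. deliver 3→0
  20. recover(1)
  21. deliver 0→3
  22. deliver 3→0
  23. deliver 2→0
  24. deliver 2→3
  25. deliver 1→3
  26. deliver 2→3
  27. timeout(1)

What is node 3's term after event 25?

1. timeout(3):  <3:cand t1 ->
2. deliver 3→1:  <1:foll t1 ->
3. deliver 1→3:  nop
4. deliver 3→2:  <2:foll t1 ->
5. deliver 2→3:  <3:lead t1 ->
6. deliver 3→0:  <0:foll t1 ->
7. deliver 0→3:  nop
8. propose(3,'w'):  <3:lead t1 w>
9. deliver 3→2:  <2:foll t1 w>
10. deliver 2→3:  nop
11. timeout(1):  <1:cand t2 ->
12. deliver 2→0:  nop
13. deliver 2→0:  nop
14. deliver 1→2:  <2:foll t2 w>
15. deliver 3→0:  <0:foll t1 w>
16. deliver 1→0:  <0:foll t2 w>
17. crash(1):  <1:✗cand t2 ->
18. deliver 0→3:  nop
19. deliver 3→0:  nop
20. recover(1):  <1:foll t2 ->
21. deliver 0→3:  nop
22. deliver 3→0:  nop
23. deliver 2→0:  nop
24. deliver 2→3:  nop
25. deliver 1→3:  nop

1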